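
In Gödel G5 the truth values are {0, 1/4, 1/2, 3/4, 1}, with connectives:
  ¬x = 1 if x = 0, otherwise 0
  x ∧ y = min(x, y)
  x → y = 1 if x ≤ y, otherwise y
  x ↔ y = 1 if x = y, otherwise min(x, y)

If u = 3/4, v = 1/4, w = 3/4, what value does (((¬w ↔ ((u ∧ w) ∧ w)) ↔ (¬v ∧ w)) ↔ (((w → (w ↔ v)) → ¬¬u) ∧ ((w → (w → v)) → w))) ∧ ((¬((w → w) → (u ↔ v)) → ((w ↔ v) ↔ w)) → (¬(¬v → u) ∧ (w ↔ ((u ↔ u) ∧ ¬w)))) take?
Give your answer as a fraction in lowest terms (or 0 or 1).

¬w = ¬3/4 = 0
u ∧ w = 3/4 ∧ 3/4 = 3/4
(u ∧ w) ∧ w = 3/4 ∧ 3/4 = 3/4
¬w ↔ ((u ∧ w) ∧ w) = 0 ↔ 3/4 = 0
¬v = ¬1/4 = 0
¬v ∧ w = 0 ∧ 3/4 = 0
(¬w ↔ ((u ∧ w) ∧ w)) ↔ (¬v ∧ w) = 0 ↔ 0 = 1
w ↔ v = 3/4 ↔ 1/4 = 1/4
w → (w ↔ v) = 3/4 → 1/4 = 1/4
¬u = ¬3/4 = 0
¬¬u = ¬0 = 1
(w → (w ↔ v)) → ¬¬u = 1/4 → 1 = 1
w → v = 3/4 → 1/4 = 1/4
w → (w → v) = 3/4 → 1/4 = 1/4
(w → (w → v)) → w = 1/4 → 3/4 = 1
((w → (w ↔ v)) → ¬¬u) ∧ ((w → (w → v)) → w) = 1 ∧ 1 = 1
((¬w ↔ ((u ∧ w) ∧ w)) ↔ (¬v ∧ w)) ↔ (((w → (w ↔ v)) → ¬¬u) ∧ ((w → (w → v)) → w)) = 1 ↔ 1 = 1
w → w = 3/4 → 3/4 = 1
u ↔ v = 3/4 ↔ 1/4 = 1/4
(w → w) → (u ↔ v) = 1 → 1/4 = 1/4
¬((w → w) → (u ↔ v)) = ¬1/4 = 0
w ↔ v = 3/4 ↔ 1/4 = 1/4
(w ↔ v) ↔ w = 1/4 ↔ 3/4 = 1/4
¬((w → w) → (u ↔ v)) → ((w ↔ v) ↔ w) = 0 → 1/4 = 1
¬v = ¬1/4 = 0
¬v → u = 0 → 3/4 = 1
¬(¬v → u) = ¬1 = 0
u ↔ u = 3/4 ↔ 3/4 = 1
¬w = ¬3/4 = 0
(u ↔ u) ∧ ¬w = 1 ∧ 0 = 0
w ↔ ((u ↔ u) ∧ ¬w) = 3/4 ↔ 0 = 0
¬(¬v → u) ∧ (w ↔ ((u ↔ u) ∧ ¬w)) = 0 ∧ 0 = 0
(¬((w → w) → (u ↔ v)) → ((w ↔ v) ↔ w)) → (¬(¬v → u) ∧ (w ↔ ((u ↔ u) ∧ ¬w))) = 1 → 0 = 0
(((¬w ↔ ((u ∧ w) ∧ w)) ↔ (¬v ∧ w)) ↔ (((w → (w ↔ v)) → ¬¬u) ∧ ((w → (w → v)) → w))) ∧ ((¬((w → w) → (u ↔ v)) → ((w ↔ v) ↔ w)) → (¬(¬v → u) ∧ (w ↔ ((u ↔ u) ∧ ¬w)))) = 1 ∧ 0 = 0

0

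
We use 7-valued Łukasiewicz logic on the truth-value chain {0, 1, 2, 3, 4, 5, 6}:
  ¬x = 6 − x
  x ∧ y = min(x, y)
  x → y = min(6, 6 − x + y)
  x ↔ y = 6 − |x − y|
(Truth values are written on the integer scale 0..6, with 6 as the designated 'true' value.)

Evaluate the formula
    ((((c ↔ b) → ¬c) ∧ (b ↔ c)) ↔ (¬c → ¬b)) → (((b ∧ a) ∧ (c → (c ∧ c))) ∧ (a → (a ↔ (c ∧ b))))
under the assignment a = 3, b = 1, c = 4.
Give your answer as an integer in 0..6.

4

c ↔ b = 4 ↔ 1 = 3
¬c = ¬4 = 2
(c ↔ b) → ¬c = 3 → 2 = 5
b ↔ c = 1 ↔ 4 = 3
((c ↔ b) → ¬c) ∧ (b ↔ c) = 5 ∧ 3 = 3
¬c = ¬4 = 2
¬b = ¬1 = 5
¬c → ¬b = 2 → 5 = 6
(((c ↔ b) → ¬c) ∧ (b ↔ c)) ↔ (¬c → ¬b) = 3 ↔ 6 = 3
b ∧ a = 1 ∧ 3 = 1
c ∧ c = 4 ∧ 4 = 4
c → (c ∧ c) = 4 → 4 = 6
(b ∧ a) ∧ (c → (c ∧ c)) = 1 ∧ 6 = 1
c ∧ b = 4 ∧ 1 = 1
a ↔ (c ∧ b) = 3 ↔ 1 = 4
a → (a ↔ (c ∧ b)) = 3 → 4 = 6
((b ∧ a) ∧ (c → (c ∧ c))) ∧ (a → (a ↔ (c ∧ b))) = 1 ∧ 6 = 1
((((c ↔ b) → ¬c) ∧ (b ↔ c)) ↔ (¬c → ¬b)) → (((b ∧ a) ∧ (c → (c ∧ c))) ∧ (a → (a ↔ (c ∧ b)))) = 3 → 1 = 4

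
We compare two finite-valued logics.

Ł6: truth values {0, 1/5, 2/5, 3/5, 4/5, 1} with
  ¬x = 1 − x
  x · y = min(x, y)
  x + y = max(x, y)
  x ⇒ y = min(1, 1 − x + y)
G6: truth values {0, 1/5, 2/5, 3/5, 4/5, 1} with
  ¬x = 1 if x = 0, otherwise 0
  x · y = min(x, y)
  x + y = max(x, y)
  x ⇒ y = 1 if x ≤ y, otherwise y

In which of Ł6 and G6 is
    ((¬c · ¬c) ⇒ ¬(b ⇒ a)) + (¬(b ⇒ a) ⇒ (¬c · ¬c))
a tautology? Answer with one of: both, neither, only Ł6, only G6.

In Ł6: every assignment gives 1 — tautology.
In G6: every assignment gives 1 — tautology.

both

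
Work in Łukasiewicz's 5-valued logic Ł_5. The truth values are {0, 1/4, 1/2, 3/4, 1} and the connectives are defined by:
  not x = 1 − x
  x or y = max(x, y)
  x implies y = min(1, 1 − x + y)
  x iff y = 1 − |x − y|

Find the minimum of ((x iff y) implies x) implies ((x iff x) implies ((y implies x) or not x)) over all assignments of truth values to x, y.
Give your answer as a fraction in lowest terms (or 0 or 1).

1/2

Take x = 1/2, y = 1:
x iff y = 1/2 iff 1 = 1/2
(x iff y) implies x = 1/2 implies 1/2 = 1
x iff x = 1/2 iff 1/2 = 1
y implies x = 1 implies 1/2 = 1/2
not x = not 1/2 = 1/2
(y implies x) or not x = 1/2 or 1/2 = 1/2
(x iff x) implies ((y implies x) or not x) = 1 implies 1/2 = 1/2
((x iff y) implies x) implies ((x iff x) implies ((y implies x) or not x)) = 1 implies 1/2 = 1/2
No assignment yields a value below 1/2, so this is the minimum.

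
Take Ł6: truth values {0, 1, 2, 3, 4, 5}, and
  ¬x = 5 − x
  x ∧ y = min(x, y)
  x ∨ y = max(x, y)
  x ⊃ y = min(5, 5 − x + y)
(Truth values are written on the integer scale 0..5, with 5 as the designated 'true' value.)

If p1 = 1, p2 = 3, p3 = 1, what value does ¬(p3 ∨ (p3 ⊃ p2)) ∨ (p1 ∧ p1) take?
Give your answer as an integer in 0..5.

1

p3 ⊃ p2 = 1 ⊃ 3 = 5
p3 ∨ (p3 ⊃ p2) = 1 ∨ 5 = 5
¬(p3 ∨ (p3 ⊃ p2)) = ¬5 = 0
p1 ∧ p1 = 1 ∧ 1 = 1
¬(p3 ∨ (p3 ⊃ p2)) ∨ (p1 ∧ p1) = 0 ∨ 1 = 1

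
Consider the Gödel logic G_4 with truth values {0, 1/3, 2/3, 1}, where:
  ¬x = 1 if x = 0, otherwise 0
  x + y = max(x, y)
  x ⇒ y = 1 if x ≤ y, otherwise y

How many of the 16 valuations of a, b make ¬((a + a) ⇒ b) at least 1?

3

a = 0, b = 0 ↦ 0  <
a = 0, b = 1/3 ↦ 0  <
a = 0, b = 2/3 ↦ 0  <
a = 0, b = 1 ↦ 0  <
a = 1/3, b = 0 ↦ 1  ≥
a = 1/3, b = 1/3 ↦ 0  <
a = 1/3, b = 2/3 ↦ 0  <
a = 1/3, b = 1 ↦ 0  <
a = 2/3, b = 0 ↦ 1  ≥
a = 2/3, b = 1/3 ↦ 0  <
a = 2/3, b = 2/3 ↦ 0  <
a = 2/3, b = 1 ↦ 0  <
a = 1, b = 0 ↦ 1  ≥
a = 1, b = 1/3 ↦ 0  <
a = 1, b = 2/3 ↦ 0  <
a = 1, b = 1 ↦ 0  <
So 3 of the 16 assignments meet the threshold.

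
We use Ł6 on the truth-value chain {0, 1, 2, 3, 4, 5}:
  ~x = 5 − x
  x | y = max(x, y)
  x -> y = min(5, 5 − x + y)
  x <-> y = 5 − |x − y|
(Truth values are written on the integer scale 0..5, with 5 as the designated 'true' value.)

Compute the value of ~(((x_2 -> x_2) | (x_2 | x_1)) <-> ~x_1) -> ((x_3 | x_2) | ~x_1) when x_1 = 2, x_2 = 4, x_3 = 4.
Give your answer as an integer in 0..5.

x_2 -> x_2 = 4 -> 4 = 5
x_2 | x_1 = 4 | 2 = 4
(x_2 -> x_2) | (x_2 | x_1) = 5 | 4 = 5
~x_1 = ~2 = 3
((x_2 -> x_2) | (x_2 | x_1)) <-> ~x_1 = 5 <-> 3 = 3
~(((x_2 -> x_2) | (x_2 | x_1)) <-> ~x_1) = ~3 = 2
x_3 | x_2 = 4 | 4 = 4
~x_1 = ~2 = 3
(x_3 | x_2) | ~x_1 = 4 | 3 = 4
~(((x_2 -> x_2) | (x_2 | x_1)) <-> ~x_1) -> ((x_3 | x_2) | ~x_1) = 2 -> 4 = 5

5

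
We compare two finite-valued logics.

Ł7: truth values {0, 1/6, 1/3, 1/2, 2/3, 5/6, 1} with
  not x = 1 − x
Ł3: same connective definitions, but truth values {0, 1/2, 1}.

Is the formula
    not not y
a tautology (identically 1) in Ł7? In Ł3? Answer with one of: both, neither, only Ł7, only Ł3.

neither

In Ł7: at y = 0 the value is 0 — not a tautology.
In Ł3: at y = 0 the value is 0 — not a tautology.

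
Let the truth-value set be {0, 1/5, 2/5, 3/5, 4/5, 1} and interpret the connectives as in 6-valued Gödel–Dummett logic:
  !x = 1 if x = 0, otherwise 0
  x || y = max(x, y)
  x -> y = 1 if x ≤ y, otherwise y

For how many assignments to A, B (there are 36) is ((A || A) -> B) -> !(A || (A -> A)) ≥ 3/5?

value 1: 5 assignments (counts)
value 0: 31 assignments
So 5 of the 36 assignments meet the threshold.

5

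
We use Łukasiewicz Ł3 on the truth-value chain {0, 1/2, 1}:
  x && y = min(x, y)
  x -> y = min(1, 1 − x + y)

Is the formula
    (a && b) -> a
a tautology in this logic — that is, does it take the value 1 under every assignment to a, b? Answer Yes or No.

Yes

a = 0, b = 0 ↦ 1
a = 0, b = 1/2 ↦ 1
a = 0, b = 1 ↦ 1
a = 1/2, b = 0 ↦ 1
a = 1/2, b = 1/2 ↦ 1
a = 1/2, b = 1 ↦ 1
a = 1, b = 0 ↦ 1
a = 1, b = 1/2 ↦ 1
a = 1, b = 1 ↦ 1
Every assignment gives a value ≥ 1.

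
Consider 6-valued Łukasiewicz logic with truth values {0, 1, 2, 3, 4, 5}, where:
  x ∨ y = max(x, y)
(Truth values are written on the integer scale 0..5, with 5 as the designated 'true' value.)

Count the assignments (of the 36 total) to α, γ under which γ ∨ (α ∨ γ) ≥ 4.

value 5: 11 assignments (counts)
value 4: 9 assignments (counts)
value 3: 7 assignments
value 2: 5 assignments
value 1: 3 assignments
value 0: 1 assignment
So 20 of the 36 assignments meet the threshold.

20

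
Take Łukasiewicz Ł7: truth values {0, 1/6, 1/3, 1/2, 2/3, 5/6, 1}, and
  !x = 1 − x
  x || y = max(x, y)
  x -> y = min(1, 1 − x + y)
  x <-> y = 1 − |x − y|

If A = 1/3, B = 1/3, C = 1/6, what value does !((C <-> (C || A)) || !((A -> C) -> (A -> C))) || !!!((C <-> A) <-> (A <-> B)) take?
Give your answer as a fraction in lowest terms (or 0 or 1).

C || A = 1/6 || 1/3 = 1/3
C <-> (C || A) = 1/6 <-> 1/3 = 5/6
A -> C = 1/3 -> 1/6 = 5/6
A -> C = 1/3 -> 1/6 = 5/6
(A -> C) -> (A -> C) = 5/6 -> 5/6 = 1
!((A -> C) -> (A -> C)) = !1 = 0
(C <-> (C || A)) || !((A -> C) -> (A -> C)) = 5/6 || 0 = 5/6
!((C <-> (C || A)) || !((A -> C) -> (A -> C))) = !5/6 = 1/6
C <-> A = 1/6 <-> 1/3 = 5/6
A <-> B = 1/3 <-> 1/3 = 1
(C <-> A) <-> (A <-> B) = 5/6 <-> 1 = 5/6
!((C <-> A) <-> (A <-> B)) = !5/6 = 1/6
!!((C <-> A) <-> (A <-> B)) = !1/6 = 5/6
!!!((C <-> A) <-> (A <-> B)) = !5/6 = 1/6
!((C <-> (C || A)) || !((A -> C) -> (A -> C))) || !!!((C <-> A) <-> (A <-> B)) = 1/6 || 1/6 = 1/6

1/6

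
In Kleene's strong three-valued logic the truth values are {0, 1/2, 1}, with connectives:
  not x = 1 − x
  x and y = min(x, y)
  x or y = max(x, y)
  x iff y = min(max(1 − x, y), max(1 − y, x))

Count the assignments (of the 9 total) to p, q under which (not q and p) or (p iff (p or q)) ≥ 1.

p = 0, q = 0 ↦ 1  ≥
p = 0, q = 1/2 ↦ 1/2  <
p = 0, q = 1 ↦ 0  <
p = 1/2, q = 0 ↦ 1/2  <
p = 1/2, q = 1/2 ↦ 1/2  <
p = 1/2, q = 1 ↦ 1/2  <
p = 1, q = 0 ↦ 1  ≥
p = 1, q = 1/2 ↦ 1  ≥
p = 1, q = 1 ↦ 1  ≥
So 4 of the 9 assignments meet the threshold.

4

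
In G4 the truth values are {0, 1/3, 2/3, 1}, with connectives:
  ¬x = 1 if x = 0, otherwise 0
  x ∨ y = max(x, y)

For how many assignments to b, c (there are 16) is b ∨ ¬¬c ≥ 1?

b = 0, c = 0 ↦ 0  <
b = 0, c = 1/3 ↦ 1  ≥
b = 0, c = 2/3 ↦ 1  ≥
b = 0, c = 1 ↦ 1  ≥
b = 1/3, c = 0 ↦ 1/3  <
b = 1/3, c = 1/3 ↦ 1  ≥
b = 1/3, c = 2/3 ↦ 1  ≥
b = 1/3, c = 1 ↦ 1  ≥
b = 2/3, c = 0 ↦ 2/3  <
b = 2/3, c = 1/3 ↦ 1  ≥
b = 2/3, c = 2/3 ↦ 1  ≥
b = 2/3, c = 1 ↦ 1  ≥
b = 1, c = 0 ↦ 1  ≥
b = 1, c = 1/3 ↦ 1  ≥
b = 1, c = 2/3 ↦ 1  ≥
b = 1, c = 1 ↦ 1  ≥
So 13 of the 16 assignments meet the threshold.

13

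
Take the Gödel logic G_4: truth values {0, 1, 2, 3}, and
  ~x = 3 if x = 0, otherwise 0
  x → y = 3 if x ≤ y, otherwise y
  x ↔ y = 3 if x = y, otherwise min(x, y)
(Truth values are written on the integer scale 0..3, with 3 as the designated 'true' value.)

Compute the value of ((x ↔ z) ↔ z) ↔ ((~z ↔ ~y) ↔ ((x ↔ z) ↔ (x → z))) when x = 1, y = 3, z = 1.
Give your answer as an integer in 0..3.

x ↔ z = 1 ↔ 1 = 3
(x ↔ z) ↔ z = 3 ↔ 1 = 1
~z = ~1 = 0
~y = ~3 = 0
~z ↔ ~y = 0 ↔ 0 = 3
x ↔ z = 1 ↔ 1 = 3
x → z = 1 → 1 = 3
(x ↔ z) ↔ (x → z) = 3 ↔ 3 = 3
(~z ↔ ~y) ↔ ((x ↔ z) ↔ (x → z)) = 3 ↔ 3 = 3
((x ↔ z) ↔ z) ↔ ((~z ↔ ~y) ↔ ((x ↔ z) ↔ (x → z))) = 1 ↔ 3 = 1

1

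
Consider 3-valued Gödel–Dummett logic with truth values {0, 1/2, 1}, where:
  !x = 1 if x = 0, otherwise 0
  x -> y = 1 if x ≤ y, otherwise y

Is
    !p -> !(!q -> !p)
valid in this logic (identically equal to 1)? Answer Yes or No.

No

Counterexample: take p = 0, q = 0.
!p = !0 = 1
!q = !0 = 1
!q -> !p = 1 -> 1 = 1
!(!q -> !p) = !1 = 0
!p -> !(!q -> !p) = 1 -> 0 = 0
This gives 0 ≠ 1.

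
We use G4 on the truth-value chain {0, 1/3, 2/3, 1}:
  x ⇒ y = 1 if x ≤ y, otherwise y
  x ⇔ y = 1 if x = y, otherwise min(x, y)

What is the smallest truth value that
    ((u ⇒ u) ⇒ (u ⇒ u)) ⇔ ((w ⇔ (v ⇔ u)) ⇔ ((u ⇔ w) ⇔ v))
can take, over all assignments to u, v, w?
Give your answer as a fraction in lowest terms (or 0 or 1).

1/3

Take u = 0, v = 0, w = 1/3:
u ⇒ u = 0 ⇒ 0 = 1
u ⇒ u = 0 ⇒ 0 = 1
(u ⇒ u) ⇒ (u ⇒ u) = 1 ⇒ 1 = 1
v ⇔ u = 0 ⇔ 0 = 1
w ⇔ (v ⇔ u) = 1/3 ⇔ 1 = 1/3
u ⇔ w = 0 ⇔ 1/3 = 0
(u ⇔ w) ⇔ v = 0 ⇔ 0 = 1
(w ⇔ (v ⇔ u)) ⇔ ((u ⇔ w) ⇔ v) = 1/3 ⇔ 1 = 1/3
((u ⇒ u) ⇒ (u ⇒ u)) ⇔ ((w ⇔ (v ⇔ u)) ⇔ ((u ⇔ w) ⇔ v)) = 1 ⇔ 1/3 = 1/3
No assignment yields a value below 1/3, so this is the minimum.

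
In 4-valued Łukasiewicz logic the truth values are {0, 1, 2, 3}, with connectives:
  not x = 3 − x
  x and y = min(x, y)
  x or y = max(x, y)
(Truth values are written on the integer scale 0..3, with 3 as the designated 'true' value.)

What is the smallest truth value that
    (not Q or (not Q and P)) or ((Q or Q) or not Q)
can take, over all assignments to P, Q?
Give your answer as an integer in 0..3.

2

Take P = 0, Q = 1:
not Q = not 1 = 2
not Q = not 1 = 2
not Q and P = 2 and 0 = 0
not Q or (not Q and P) = 2 or 0 = 2
Q or Q = 1 or 1 = 1
not Q = not 1 = 2
(Q or Q) or not Q = 1 or 2 = 2
(not Q or (not Q and P)) or ((Q or Q) or not Q) = 2 or 2 = 2
No assignment yields a value below 2, so this is the minimum.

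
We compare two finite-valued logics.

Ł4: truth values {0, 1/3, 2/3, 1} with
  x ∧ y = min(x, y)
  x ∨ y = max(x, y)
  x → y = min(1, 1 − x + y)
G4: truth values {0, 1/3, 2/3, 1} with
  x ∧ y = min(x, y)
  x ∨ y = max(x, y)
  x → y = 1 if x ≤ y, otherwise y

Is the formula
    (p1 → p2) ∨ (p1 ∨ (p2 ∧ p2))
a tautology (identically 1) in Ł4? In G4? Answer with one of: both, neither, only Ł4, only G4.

In Ł4: at p1 = 1/3, p2 = 0 the value is 2/3 — not a tautology.
In G4: at p1 = 1/3, p2 = 0 the value is 1/3 — not a tautology.

neither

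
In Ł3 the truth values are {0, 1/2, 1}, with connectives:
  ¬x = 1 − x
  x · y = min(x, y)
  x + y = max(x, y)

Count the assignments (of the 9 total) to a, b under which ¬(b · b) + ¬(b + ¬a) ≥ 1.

a = 0, b = 0 ↦ 1  ≥
a = 0, b = 1/2 ↦ 1/2  <
a = 0, b = 1 ↦ 0  <
a = 1/2, b = 0 ↦ 1  ≥
a = 1/2, b = 1/2 ↦ 1/2  <
a = 1/2, b = 1 ↦ 0  <
a = 1, b = 0 ↦ 1  ≥
a = 1, b = 1/2 ↦ 1/2  <
a = 1, b = 1 ↦ 0  <
So 3 of the 9 assignments meet the threshold.

3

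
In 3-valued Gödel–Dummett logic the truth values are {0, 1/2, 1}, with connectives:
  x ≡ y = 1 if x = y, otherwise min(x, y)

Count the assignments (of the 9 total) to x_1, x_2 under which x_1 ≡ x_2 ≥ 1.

x_1 = 0, x_2 = 0 ↦ 1  ≥
x_1 = 0, x_2 = 1/2 ↦ 0  <
x_1 = 0, x_2 = 1 ↦ 0  <
x_1 = 1/2, x_2 = 0 ↦ 0  <
x_1 = 1/2, x_2 = 1/2 ↦ 1  ≥
x_1 = 1/2, x_2 = 1 ↦ 1/2  <
x_1 = 1, x_2 = 0 ↦ 0  <
x_1 = 1, x_2 = 1/2 ↦ 1/2  <
x_1 = 1, x_2 = 1 ↦ 1  ≥
So 3 of the 9 assignments meet the threshold.

3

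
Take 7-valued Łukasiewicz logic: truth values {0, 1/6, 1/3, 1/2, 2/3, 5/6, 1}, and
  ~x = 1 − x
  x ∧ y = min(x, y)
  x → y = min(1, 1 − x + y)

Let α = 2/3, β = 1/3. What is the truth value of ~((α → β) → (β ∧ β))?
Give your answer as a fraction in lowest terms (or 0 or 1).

α → β = 2/3 → 1/3 = 2/3
β ∧ β = 1/3 ∧ 1/3 = 1/3
(α → β) → (β ∧ β) = 2/3 → 1/3 = 2/3
~((α → β) → (β ∧ β)) = ~2/3 = 1/3

1/3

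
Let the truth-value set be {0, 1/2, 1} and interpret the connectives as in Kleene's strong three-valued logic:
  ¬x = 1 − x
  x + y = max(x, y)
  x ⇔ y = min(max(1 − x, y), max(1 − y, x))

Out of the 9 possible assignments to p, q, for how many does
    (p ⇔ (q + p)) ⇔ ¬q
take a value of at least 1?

p = 0, q = 0 ↦ 1  ≥
p = 0, q = 1/2 ↦ 1/2  <
p = 0, q = 1 ↦ 1  ≥
p = 1/2, q = 0 ↦ 1/2  <
p = 1/2, q = 1/2 ↦ 1/2  <
p = 1/2, q = 1 ↦ 1/2  <
p = 1, q = 0 ↦ 1  ≥
p = 1, q = 1/2 ↦ 1/2  <
p = 1, q = 1 ↦ 0  <
So 3 of the 9 assignments meet the threshold.

3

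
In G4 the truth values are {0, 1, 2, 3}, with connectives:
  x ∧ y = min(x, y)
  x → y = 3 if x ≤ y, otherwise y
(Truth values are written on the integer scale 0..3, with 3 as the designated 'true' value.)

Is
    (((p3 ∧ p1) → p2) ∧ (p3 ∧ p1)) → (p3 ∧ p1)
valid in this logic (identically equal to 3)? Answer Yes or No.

At p1 = 0, p2 = 1, p3 = 3, for instance:
p3 ∧ p1 = 3 ∧ 0 = 0
(p3 ∧ p1) → p2 = 0 → 1 = 3
p3 ∧ p1 = 3 ∧ 0 = 0
((p3 ∧ p1) → p2) ∧ (p3 ∧ p1) = 3 ∧ 0 = 0
(((p3 ∧ p1) → p2) ∧ (p3 ∧ p1)) → (p3 ∧ p1) = 0 → 0 = 3
and checking the remaining 63 assignments likewise gives ≥ 3 in every case.

Yes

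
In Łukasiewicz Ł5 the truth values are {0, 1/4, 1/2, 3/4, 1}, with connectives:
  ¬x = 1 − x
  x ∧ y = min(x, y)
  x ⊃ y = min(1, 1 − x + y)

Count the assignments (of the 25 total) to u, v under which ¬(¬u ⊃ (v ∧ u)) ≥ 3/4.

value 1: 5 assignments (counts)
value 3/4: 1 assignment (counts)
value 1/2: 5 assignments
value 1/4: 2 assignments
value 0: 12 assignments
So 6 of the 25 assignments meet the threshold.

6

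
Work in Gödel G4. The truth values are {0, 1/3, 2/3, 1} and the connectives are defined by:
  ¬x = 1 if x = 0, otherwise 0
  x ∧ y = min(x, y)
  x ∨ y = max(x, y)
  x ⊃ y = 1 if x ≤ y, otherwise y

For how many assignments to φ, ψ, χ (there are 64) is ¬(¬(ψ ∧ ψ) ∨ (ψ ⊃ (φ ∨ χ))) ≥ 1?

value 1: 3 assignments (counts)
value 0: 61 assignments
So 3 of the 64 assignments meet the threshold.

3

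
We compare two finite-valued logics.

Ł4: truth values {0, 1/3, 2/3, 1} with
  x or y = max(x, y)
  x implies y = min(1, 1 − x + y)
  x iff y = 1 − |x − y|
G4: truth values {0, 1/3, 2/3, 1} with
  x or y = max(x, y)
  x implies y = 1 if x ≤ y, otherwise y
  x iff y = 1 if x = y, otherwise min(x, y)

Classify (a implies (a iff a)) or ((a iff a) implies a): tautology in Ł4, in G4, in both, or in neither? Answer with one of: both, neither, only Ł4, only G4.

In Ł4: every assignment gives 1 — tautology.
In G4: every assignment gives 1 — tautology.

both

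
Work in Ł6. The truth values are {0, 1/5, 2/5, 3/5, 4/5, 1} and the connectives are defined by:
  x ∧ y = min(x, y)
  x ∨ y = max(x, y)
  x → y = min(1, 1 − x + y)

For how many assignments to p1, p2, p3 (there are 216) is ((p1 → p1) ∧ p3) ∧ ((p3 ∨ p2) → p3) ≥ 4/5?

value 1: 36 assignments (counts)
value 4/5: 36 assignments (counts)
value 3/5: 36 assignments
value 2/5: 36 assignments
value 1/5: 36 assignments
value 0: 36 assignments
So 72 of the 216 assignments meet the threshold.

72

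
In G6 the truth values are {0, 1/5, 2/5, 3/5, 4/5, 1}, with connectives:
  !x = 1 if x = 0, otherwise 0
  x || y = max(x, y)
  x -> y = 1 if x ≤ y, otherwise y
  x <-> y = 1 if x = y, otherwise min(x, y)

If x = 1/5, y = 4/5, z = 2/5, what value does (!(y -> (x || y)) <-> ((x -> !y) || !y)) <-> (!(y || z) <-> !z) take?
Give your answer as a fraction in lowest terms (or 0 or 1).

x || y = 1/5 || 4/5 = 4/5
y -> (x || y) = 4/5 -> 4/5 = 1
!(y -> (x || y)) = !1 = 0
!y = !4/5 = 0
x -> !y = 1/5 -> 0 = 0
!y = !4/5 = 0
(x -> !y) || !y = 0 || 0 = 0
!(y -> (x || y)) <-> ((x -> !y) || !y) = 0 <-> 0 = 1
y || z = 4/5 || 2/5 = 4/5
!(y || z) = !4/5 = 0
!z = !2/5 = 0
!(y || z) <-> !z = 0 <-> 0 = 1
(!(y -> (x || y)) <-> ((x -> !y) || !y)) <-> (!(y || z) <-> !z) = 1 <-> 1 = 1

1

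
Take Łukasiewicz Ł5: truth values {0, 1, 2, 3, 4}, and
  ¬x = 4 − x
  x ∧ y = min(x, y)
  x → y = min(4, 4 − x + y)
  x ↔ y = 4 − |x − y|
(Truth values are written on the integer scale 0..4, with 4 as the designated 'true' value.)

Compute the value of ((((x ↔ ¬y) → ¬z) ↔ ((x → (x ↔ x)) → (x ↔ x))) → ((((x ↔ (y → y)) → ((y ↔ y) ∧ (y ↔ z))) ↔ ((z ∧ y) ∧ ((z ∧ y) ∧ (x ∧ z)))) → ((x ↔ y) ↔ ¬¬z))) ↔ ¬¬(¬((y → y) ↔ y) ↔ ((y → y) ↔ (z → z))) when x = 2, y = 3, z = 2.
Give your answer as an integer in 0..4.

1

¬y = ¬3 = 1
x ↔ ¬y = 2 ↔ 1 = 3
¬z = ¬2 = 2
(x ↔ ¬y) → ¬z = 3 → 2 = 3
x ↔ x = 2 ↔ 2 = 4
x → (x ↔ x) = 2 → 4 = 4
x ↔ x = 2 ↔ 2 = 4
(x → (x ↔ x)) → (x ↔ x) = 4 → 4 = 4
((x ↔ ¬y) → ¬z) ↔ ((x → (x ↔ x)) → (x ↔ x)) = 3 ↔ 4 = 3
y → y = 3 → 3 = 4
x ↔ (y → y) = 2 ↔ 4 = 2
y ↔ y = 3 ↔ 3 = 4
y ↔ z = 3 ↔ 2 = 3
(y ↔ y) ∧ (y ↔ z) = 4 ∧ 3 = 3
(x ↔ (y → y)) → ((y ↔ y) ∧ (y ↔ z)) = 2 → 3 = 4
z ∧ y = 2 ∧ 3 = 2
z ∧ y = 2 ∧ 3 = 2
x ∧ z = 2 ∧ 2 = 2
(z ∧ y) ∧ (x ∧ z) = 2 ∧ 2 = 2
(z ∧ y) ∧ ((z ∧ y) ∧ (x ∧ z)) = 2 ∧ 2 = 2
((x ↔ (y → y)) → ((y ↔ y) ∧ (y ↔ z))) ↔ ((z ∧ y) ∧ ((z ∧ y) ∧ (x ∧ z))) = 4 ↔ 2 = 2
x ↔ y = 2 ↔ 3 = 3
¬z = ¬2 = 2
¬¬z = ¬2 = 2
(x ↔ y) ↔ ¬¬z = 3 ↔ 2 = 3
(((x ↔ (y → y)) → ((y ↔ y) ∧ (y ↔ z))) ↔ ((z ∧ y) ∧ ((z ∧ y) ∧ (x ∧ z)))) → ((x ↔ y) ↔ ¬¬z) = 2 → 3 = 4
(((x ↔ ¬y) → ¬z) ↔ ((x → (x ↔ x)) → (x ↔ x))) → ((((x ↔ (y → y)) → ((y ↔ y) ∧ (y ↔ z))) ↔ ((z ∧ y) ∧ ((z ∧ y) ∧ (x ∧ z)))) → ((x ↔ y) ↔ ¬¬z)) = 3 → 4 = 4
y → y = 3 → 3 = 4
(y → y) ↔ y = 4 ↔ 3 = 3
¬((y → y) ↔ y) = ¬3 = 1
y → y = 3 → 3 = 4
z → z = 2 → 2 = 4
(y → y) ↔ (z → z) = 4 ↔ 4 = 4
¬((y → y) ↔ y) ↔ ((y → y) ↔ (z → z)) = 1 ↔ 4 = 1
¬(¬((y → y) ↔ y) ↔ ((y → y) ↔ (z → z))) = ¬1 = 3
¬¬(¬((y → y) ↔ y) ↔ ((y → y) ↔ (z → z))) = ¬3 = 1
((((x ↔ ¬y) → ¬z) ↔ ((x → (x ↔ x)) → (x ↔ x))) → ((((x ↔ (y → y)) → ((y ↔ y) ∧ (y ↔ z))) ↔ ((z ∧ y) ∧ ((z ∧ y) ∧ (x ∧ z)))) → ((x ↔ y) ↔ ¬¬z))) ↔ ¬¬(¬((y → y) ↔ y) ↔ ((y → y) ↔ (z → z))) = 4 ↔ 1 = 1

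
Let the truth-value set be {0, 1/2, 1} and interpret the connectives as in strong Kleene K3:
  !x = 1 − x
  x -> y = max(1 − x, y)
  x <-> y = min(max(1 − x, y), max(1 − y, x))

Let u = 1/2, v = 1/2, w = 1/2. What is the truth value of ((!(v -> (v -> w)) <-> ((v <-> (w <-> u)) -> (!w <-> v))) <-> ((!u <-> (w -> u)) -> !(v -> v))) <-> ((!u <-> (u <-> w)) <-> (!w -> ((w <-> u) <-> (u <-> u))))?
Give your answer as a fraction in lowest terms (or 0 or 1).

v -> w = 1/2 -> 1/2 = 1/2
v -> (v -> w) = 1/2 -> 1/2 = 1/2
!(v -> (v -> w)) = !1/2 = 1/2
w <-> u = 1/2 <-> 1/2 = 1/2
v <-> (w <-> u) = 1/2 <-> 1/2 = 1/2
!w = !1/2 = 1/2
!w <-> v = 1/2 <-> 1/2 = 1/2
(v <-> (w <-> u)) -> (!w <-> v) = 1/2 -> 1/2 = 1/2
!(v -> (v -> w)) <-> ((v <-> (w <-> u)) -> (!w <-> v)) = 1/2 <-> 1/2 = 1/2
!u = !1/2 = 1/2
w -> u = 1/2 -> 1/2 = 1/2
!u <-> (w -> u) = 1/2 <-> 1/2 = 1/2
v -> v = 1/2 -> 1/2 = 1/2
!(v -> v) = !1/2 = 1/2
(!u <-> (w -> u)) -> !(v -> v) = 1/2 -> 1/2 = 1/2
(!(v -> (v -> w)) <-> ((v <-> (w <-> u)) -> (!w <-> v))) <-> ((!u <-> (w -> u)) -> !(v -> v)) = 1/2 <-> 1/2 = 1/2
!u = !1/2 = 1/2
u <-> w = 1/2 <-> 1/2 = 1/2
!u <-> (u <-> w) = 1/2 <-> 1/2 = 1/2
!w = !1/2 = 1/2
w <-> u = 1/2 <-> 1/2 = 1/2
u <-> u = 1/2 <-> 1/2 = 1/2
(w <-> u) <-> (u <-> u) = 1/2 <-> 1/2 = 1/2
!w -> ((w <-> u) <-> (u <-> u)) = 1/2 -> 1/2 = 1/2
(!u <-> (u <-> w)) <-> (!w -> ((w <-> u) <-> (u <-> u))) = 1/2 <-> 1/2 = 1/2
((!(v -> (v -> w)) <-> ((v <-> (w <-> u)) -> (!w <-> v))) <-> ((!u <-> (w -> u)) -> !(v -> v))) <-> ((!u <-> (u <-> w)) <-> (!w -> ((w <-> u) <-> (u <-> u)))) = 1/2 <-> 1/2 = 1/2

1/2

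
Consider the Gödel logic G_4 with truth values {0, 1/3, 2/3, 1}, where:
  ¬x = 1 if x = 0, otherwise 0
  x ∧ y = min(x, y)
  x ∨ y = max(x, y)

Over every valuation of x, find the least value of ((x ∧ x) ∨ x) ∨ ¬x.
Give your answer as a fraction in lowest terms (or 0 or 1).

Take x = 1/3:
x ∧ x = 1/3 ∧ 1/3 = 1/3
(x ∧ x) ∨ x = 1/3 ∨ 1/3 = 1/3
¬x = ¬1/3 = 0
((x ∧ x) ∨ x) ∨ ¬x = 1/3 ∨ 0 = 1/3
No assignment yields a value below 1/3, so this is the minimum.

1/3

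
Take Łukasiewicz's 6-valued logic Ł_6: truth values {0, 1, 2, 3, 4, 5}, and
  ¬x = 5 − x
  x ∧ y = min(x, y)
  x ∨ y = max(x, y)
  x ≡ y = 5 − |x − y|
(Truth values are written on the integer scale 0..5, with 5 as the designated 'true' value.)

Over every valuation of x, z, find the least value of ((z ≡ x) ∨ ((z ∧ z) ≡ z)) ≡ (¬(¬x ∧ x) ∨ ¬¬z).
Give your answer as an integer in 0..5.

3

Take x = 2, z = 0:
z ≡ x = 0 ≡ 2 = 3
z ∧ z = 0 ∧ 0 = 0
(z ∧ z) ≡ z = 0 ≡ 0 = 5
(z ≡ x) ∨ ((z ∧ z) ≡ z) = 3 ∨ 5 = 5
¬x = ¬2 = 3
¬x ∧ x = 3 ∧ 2 = 2
¬(¬x ∧ x) = ¬2 = 3
¬z = ¬0 = 5
¬¬z = ¬5 = 0
¬(¬x ∧ x) ∨ ¬¬z = 3 ∨ 0 = 3
((z ≡ x) ∨ ((z ∧ z) ≡ z)) ≡ (¬(¬x ∧ x) ∨ ¬¬z) = 5 ≡ 3 = 3
No assignment yields a value below 3, so this is the minimum.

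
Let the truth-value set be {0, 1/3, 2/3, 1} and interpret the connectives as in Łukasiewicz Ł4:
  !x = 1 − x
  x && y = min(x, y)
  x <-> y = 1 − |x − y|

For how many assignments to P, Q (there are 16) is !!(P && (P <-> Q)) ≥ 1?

P = 0, Q = 0 ↦ 0  <
P = 0, Q = 1/3 ↦ 0  <
P = 0, Q = 2/3 ↦ 0  <
P = 0, Q = 1 ↦ 0  <
P = 1/3, Q = 0 ↦ 1/3  <
P = 1/3, Q = 1/3 ↦ 1/3  <
P = 1/3, Q = 2/3 ↦ 1/3  <
P = 1/3, Q = 1 ↦ 1/3  <
P = 2/3, Q = 0 ↦ 1/3  <
P = 2/3, Q = 1/3 ↦ 2/3  <
P = 2/3, Q = 2/3 ↦ 2/3  <
P = 2/3, Q = 1 ↦ 2/3  <
P = 1, Q = 0 ↦ 0  <
P = 1, Q = 1/3 ↦ 1/3  <
P = 1, Q = 2/3 ↦ 2/3  <
P = 1, Q = 1 ↦ 1  ≥
So 1 of the 16 assignments meets the threshold.

1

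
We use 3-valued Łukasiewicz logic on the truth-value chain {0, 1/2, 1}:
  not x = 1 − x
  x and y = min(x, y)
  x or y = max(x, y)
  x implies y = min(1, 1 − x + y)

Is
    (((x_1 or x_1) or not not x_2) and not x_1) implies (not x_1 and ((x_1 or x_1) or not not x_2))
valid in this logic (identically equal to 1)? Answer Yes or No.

Yes

x_1 = 0, x_2 = 0 ↦ 1
x_1 = 0, x_2 = 1/2 ↦ 1
x_1 = 0, x_2 = 1 ↦ 1
x_1 = 1/2, x_2 = 0 ↦ 1
x_1 = 1/2, x_2 = 1/2 ↦ 1
x_1 = 1/2, x_2 = 1 ↦ 1
x_1 = 1, x_2 = 0 ↦ 1
x_1 = 1, x_2 = 1/2 ↦ 1
x_1 = 1, x_2 = 1 ↦ 1
Every assignment gives a value ≥ 1.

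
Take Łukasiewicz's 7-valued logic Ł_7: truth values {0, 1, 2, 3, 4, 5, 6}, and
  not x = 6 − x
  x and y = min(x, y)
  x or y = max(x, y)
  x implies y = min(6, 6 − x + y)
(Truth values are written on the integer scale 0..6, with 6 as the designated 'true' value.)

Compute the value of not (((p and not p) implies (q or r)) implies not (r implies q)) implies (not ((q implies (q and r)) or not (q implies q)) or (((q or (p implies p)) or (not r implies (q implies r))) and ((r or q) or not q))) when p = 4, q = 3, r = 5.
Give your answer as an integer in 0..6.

6

not p = not 4 = 2
p and not p = 4 and 2 = 2
q or r = 3 or 5 = 5
(p and not p) implies (q or r) = 2 implies 5 = 6
r implies q = 5 implies 3 = 4
not (r implies q) = not 4 = 2
((p and not p) implies (q or r)) implies not (r implies q) = 6 implies 2 = 2
not (((p and not p) implies (q or r)) implies not (r implies q)) = not 2 = 4
q and r = 3 and 5 = 3
q implies (q and r) = 3 implies 3 = 6
q implies q = 3 implies 3 = 6
not (q implies q) = not 6 = 0
(q implies (q and r)) or not (q implies q) = 6 or 0 = 6
not ((q implies (q and r)) or not (q implies q)) = not 6 = 0
p implies p = 4 implies 4 = 6
q or (p implies p) = 3 or 6 = 6
not r = not 5 = 1
q implies r = 3 implies 5 = 6
not r implies (q implies r) = 1 implies 6 = 6
(q or (p implies p)) or (not r implies (q implies r)) = 6 or 6 = 6
r or q = 5 or 3 = 5
not q = not 3 = 3
(r or q) or not q = 5 or 3 = 5
((q or (p implies p)) or (not r implies (q implies r))) and ((r or q) or not q) = 6 and 5 = 5
not ((q implies (q and r)) or not (q implies q)) or (((q or (p implies p)) or (not r implies (q implies r))) and ((r or q) or not q)) = 0 or 5 = 5
not (((p and not p) implies (q or r)) implies not (r implies q)) implies (not ((q implies (q and r)) or not (q implies q)) or (((q or (p implies p)) or (not r implies (q implies r))) and ((r or q) or not q))) = 4 implies 5 = 6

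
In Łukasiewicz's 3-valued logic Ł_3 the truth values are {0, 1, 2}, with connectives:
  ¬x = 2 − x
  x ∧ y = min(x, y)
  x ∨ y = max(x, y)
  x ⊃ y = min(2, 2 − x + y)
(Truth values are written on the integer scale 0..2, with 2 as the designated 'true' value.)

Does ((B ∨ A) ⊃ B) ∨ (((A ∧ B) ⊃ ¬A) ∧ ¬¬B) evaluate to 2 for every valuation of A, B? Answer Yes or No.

Counterexample: take A = 1, B = 0.
B ∨ A = 0 ∨ 1 = 1
(B ∨ A) ⊃ B = 1 ⊃ 0 = 1
A ∧ B = 1 ∧ 0 = 0
¬A = ¬1 = 1
(A ∧ B) ⊃ ¬A = 0 ⊃ 1 = 2
¬B = ¬0 = 2
¬¬B = ¬2 = 0
((A ∧ B) ⊃ ¬A) ∧ ¬¬B = 2 ∧ 0 = 0
((B ∨ A) ⊃ B) ∨ (((A ∧ B) ⊃ ¬A) ∧ ¬¬B) = 1 ∨ 0 = 1
This gives 1 ≠ 2.

No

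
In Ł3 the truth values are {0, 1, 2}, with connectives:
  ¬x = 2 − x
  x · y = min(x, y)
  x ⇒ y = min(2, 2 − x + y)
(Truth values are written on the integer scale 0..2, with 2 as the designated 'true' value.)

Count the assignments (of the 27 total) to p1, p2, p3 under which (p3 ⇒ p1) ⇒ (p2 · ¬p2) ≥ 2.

5

value 2: 5 assignments (counts)
value 1: 10 assignments
value 0: 12 assignments
So 5 of the 27 assignments meet the threshold.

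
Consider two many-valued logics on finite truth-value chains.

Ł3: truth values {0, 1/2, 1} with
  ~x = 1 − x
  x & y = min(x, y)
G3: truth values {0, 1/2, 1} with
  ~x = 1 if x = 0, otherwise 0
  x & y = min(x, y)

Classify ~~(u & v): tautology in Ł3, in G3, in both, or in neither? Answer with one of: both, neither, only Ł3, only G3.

In Ł3: at u = 0, v = 0 the value is 0 — not a tautology.
In G3: at u = 0, v = 0 the value is 0 — not a tautology.

neither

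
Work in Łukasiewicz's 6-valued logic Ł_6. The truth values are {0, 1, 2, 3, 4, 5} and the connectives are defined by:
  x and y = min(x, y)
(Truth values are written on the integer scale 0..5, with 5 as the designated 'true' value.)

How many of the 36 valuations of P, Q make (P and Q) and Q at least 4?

4

value 5: 1 assignment (counts)
value 4: 3 assignments (counts)
value 3: 5 assignments
value 2: 7 assignments
value 1: 9 assignments
value 0: 11 assignments
So 4 of the 36 assignments meet the threshold.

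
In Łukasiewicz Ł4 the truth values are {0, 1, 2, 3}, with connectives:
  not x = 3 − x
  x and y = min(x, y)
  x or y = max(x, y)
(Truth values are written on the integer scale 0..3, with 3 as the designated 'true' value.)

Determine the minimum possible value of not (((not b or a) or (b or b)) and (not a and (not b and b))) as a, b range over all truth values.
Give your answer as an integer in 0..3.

Take a = 0, b = 1:
not b = not 1 = 2
not b or a = 2 or 0 = 2
b or b = 1 or 1 = 1
(not b or a) or (b or b) = 2 or 1 = 2
not a = not 0 = 3
not b = not 1 = 2
not b and b = 2 and 1 = 1
not a and (not b and b) = 3 and 1 = 1
((not b or a) or (b or b)) and (not a and (not b and b)) = 2 and 1 = 1
not (((not b or a) or (b or b)) and (not a and (not b and b))) = not 1 = 2
No assignment yields a value below 2, so this is the minimum.

2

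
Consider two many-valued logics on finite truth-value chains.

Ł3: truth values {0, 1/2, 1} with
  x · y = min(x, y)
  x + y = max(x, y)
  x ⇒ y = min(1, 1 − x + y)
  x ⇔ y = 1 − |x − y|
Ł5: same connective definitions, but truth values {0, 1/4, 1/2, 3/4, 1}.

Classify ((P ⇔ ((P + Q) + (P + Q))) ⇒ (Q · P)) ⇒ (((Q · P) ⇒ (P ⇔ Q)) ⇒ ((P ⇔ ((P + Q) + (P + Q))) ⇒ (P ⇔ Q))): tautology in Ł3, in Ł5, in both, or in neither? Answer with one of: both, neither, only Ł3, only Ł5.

both

In Ł3: every assignment gives 1 — tautology.
In Ł5: every assignment gives 1 — tautology.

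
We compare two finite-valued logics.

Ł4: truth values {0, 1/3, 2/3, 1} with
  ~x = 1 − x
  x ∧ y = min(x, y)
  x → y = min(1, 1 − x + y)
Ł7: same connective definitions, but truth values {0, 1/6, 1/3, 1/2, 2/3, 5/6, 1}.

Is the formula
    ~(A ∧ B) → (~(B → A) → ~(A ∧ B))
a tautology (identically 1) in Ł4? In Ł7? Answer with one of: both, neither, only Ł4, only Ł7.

both

In Ł4: every assignment gives 1 — tautology.
In Ł7: every assignment gives 1 — tautology.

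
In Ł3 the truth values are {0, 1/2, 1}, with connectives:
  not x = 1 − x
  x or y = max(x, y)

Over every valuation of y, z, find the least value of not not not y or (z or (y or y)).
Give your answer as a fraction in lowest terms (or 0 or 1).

1/2

Take y = 1/2, z = 0:
not y = not 1/2 = 1/2
not not y = not 1/2 = 1/2
not not not y = not 1/2 = 1/2
y or y = 1/2 or 1/2 = 1/2
z or (y or y) = 0 or 1/2 = 1/2
not not not y or (z or (y or y)) = 1/2 or 1/2 = 1/2
No assignment yields a value below 1/2, so this is the minimum.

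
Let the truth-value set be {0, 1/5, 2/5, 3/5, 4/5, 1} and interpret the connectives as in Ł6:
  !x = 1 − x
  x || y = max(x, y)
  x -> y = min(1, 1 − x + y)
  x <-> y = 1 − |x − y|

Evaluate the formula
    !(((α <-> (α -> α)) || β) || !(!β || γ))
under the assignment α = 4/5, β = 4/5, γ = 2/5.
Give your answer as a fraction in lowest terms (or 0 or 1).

1/5

α -> α = 4/5 -> 4/5 = 1
α <-> (α -> α) = 4/5 <-> 1 = 4/5
(α <-> (α -> α)) || β = 4/5 || 4/5 = 4/5
!β = !4/5 = 1/5
!β || γ = 1/5 || 2/5 = 2/5
!(!β || γ) = !2/5 = 3/5
((α <-> (α -> α)) || β) || !(!β || γ) = 4/5 || 3/5 = 4/5
!(((α <-> (α -> α)) || β) || !(!β || γ)) = !4/5 = 1/5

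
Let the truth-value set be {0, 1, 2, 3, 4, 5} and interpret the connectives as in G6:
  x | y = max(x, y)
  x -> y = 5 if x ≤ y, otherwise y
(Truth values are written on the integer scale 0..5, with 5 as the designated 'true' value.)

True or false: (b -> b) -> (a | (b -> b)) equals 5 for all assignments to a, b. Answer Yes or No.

At a = 2, b = 1, for instance:
b -> b = 1 -> 1 = 5
a | (b -> b) = 2 | 5 = 5
(b -> b) -> (a | (b -> b)) = 5 -> 5 = 5
and checking the remaining 35 assignments likewise gives ≥ 5 in every case.

Yes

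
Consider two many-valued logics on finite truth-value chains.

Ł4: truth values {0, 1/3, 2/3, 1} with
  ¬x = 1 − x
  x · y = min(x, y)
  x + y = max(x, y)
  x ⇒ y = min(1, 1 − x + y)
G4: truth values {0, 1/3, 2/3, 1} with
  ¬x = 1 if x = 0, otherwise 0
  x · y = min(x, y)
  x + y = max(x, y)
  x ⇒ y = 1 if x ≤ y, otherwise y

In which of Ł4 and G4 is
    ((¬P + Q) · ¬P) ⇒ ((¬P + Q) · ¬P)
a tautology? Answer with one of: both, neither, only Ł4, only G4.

both

In Ł4: every assignment gives 1 — tautology.
In G4: every assignment gives 1 — tautology.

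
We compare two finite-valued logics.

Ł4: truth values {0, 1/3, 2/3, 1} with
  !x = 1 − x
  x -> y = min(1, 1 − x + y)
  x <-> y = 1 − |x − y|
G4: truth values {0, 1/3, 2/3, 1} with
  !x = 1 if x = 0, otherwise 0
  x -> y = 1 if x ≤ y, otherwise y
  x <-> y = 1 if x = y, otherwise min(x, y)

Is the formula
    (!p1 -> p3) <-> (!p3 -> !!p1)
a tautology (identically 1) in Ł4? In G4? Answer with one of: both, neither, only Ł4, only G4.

In Ł4: every assignment gives 1 — tautology.
In G4: at p1 = 0, p3 = 1/3 the value is 1/3 — not a tautology.

only Ł4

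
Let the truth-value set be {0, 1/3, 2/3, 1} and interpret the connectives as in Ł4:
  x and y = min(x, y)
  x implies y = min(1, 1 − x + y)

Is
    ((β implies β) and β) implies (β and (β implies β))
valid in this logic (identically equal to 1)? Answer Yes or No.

Yes

β = 0 ↦ 1
β = 1/3 ↦ 1
β = 2/3 ↦ 1
β = 1 ↦ 1
Every assignment gives a value ≥ 1.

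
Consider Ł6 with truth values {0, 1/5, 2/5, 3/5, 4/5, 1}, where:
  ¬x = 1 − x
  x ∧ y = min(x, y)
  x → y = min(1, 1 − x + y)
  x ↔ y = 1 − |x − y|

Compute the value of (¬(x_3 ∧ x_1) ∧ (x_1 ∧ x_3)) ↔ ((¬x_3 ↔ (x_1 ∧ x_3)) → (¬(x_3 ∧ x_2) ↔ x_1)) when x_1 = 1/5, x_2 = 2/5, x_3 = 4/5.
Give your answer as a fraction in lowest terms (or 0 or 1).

3/5

x_3 ∧ x_1 = 4/5 ∧ 1/5 = 1/5
¬(x_3 ∧ x_1) = ¬1/5 = 4/5
x_1 ∧ x_3 = 1/5 ∧ 4/5 = 1/5
¬(x_3 ∧ x_1) ∧ (x_1 ∧ x_3) = 4/5 ∧ 1/5 = 1/5
¬x_3 = ¬4/5 = 1/5
x_1 ∧ x_3 = 1/5 ∧ 4/5 = 1/5
¬x_3 ↔ (x_1 ∧ x_3) = 1/5 ↔ 1/5 = 1
x_3 ∧ x_2 = 4/5 ∧ 2/5 = 2/5
¬(x_3 ∧ x_2) = ¬2/5 = 3/5
¬(x_3 ∧ x_2) ↔ x_1 = 3/5 ↔ 1/5 = 3/5
(¬x_3 ↔ (x_1 ∧ x_3)) → (¬(x_3 ∧ x_2) ↔ x_1) = 1 → 3/5 = 3/5
(¬(x_3 ∧ x_1) ∧ (x_1 ∧ x_3)) ↔ ((¬x_3 ↔ (x_1 ∧ x_3)) → (¬(x_3 ∧ x_2) ↔ x_1)) = 1/5 ↔ 3/5 = 3/5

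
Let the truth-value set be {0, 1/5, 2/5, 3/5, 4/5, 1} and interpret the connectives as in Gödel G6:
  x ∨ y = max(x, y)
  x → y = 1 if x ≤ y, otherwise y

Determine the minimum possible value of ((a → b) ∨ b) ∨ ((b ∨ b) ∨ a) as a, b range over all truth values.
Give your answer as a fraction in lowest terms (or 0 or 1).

Take a = 1/5, b = 0:
a → b = 1/5 → 0 = 0
(a → b) ∨ b = 0 ∨ 0 = 0
b ∨ b = 0 ∨ 0 = 0
(b ∨ b) ∨ a = 0 ∨ 1/5 = 1/5
((a → b) ∨ b) ∨ ((b ∨ b) ∨ a) = 0 ∨ 1/5 = 1/5
No assignment yields a value below 1/5, so this is the minimum.

1/5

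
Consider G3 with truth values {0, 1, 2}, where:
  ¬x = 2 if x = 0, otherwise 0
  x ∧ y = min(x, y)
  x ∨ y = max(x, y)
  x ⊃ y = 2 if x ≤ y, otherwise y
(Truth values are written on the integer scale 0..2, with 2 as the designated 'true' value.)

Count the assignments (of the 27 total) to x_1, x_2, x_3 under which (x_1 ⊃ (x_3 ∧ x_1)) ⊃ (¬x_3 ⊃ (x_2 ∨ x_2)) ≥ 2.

value 2: 25 assignments (counts)
value 1: 1 assignment
value 0: 1 assignment
So 25 of the 27 assignments meet the threshold.

25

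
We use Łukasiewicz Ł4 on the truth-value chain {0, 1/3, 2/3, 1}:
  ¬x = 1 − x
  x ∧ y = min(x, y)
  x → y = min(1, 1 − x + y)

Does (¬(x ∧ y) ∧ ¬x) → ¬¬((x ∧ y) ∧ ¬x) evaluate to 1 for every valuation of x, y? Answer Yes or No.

Counterexample: take x = 0, y = 0.
x ∧ y = 0 ∧ 0 = 0
¬(x ∧ y) = ¬0 = 1
¬x = ¬0 = 1
¬(x ∧ y) ∧ ¬x = 1 ∧ 1 = 1
x ∧ y = 0 ∧ 0 = 0
¬x = ¬0 = 1
(x ∧ y) ∧ ¬x = 0 ∧ 1 = 0
¬((x ∧ y) ∧ ¬x) = ¬0 = 1
¬¬((x ∧ y) ∧ ¬x) = ¬1 = 0
(¬(x ∧ y) ∧ ¬x) → ¬¬((x ∧ y) ∧ ¬x) = 1 → 0 = 0
This gives 0 ≠ 1.

No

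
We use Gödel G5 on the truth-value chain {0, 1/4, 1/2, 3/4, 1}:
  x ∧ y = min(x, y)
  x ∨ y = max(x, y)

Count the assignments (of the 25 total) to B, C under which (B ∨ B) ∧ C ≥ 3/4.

4

value 1: 1 assignment (counts)
value 3/4: 3 assignments (counts)
value 1/2: 5 assignments
value 1/4: 7 assignments
value 0: 9 assignments
So 4 of the 25 assignments meet the threshold.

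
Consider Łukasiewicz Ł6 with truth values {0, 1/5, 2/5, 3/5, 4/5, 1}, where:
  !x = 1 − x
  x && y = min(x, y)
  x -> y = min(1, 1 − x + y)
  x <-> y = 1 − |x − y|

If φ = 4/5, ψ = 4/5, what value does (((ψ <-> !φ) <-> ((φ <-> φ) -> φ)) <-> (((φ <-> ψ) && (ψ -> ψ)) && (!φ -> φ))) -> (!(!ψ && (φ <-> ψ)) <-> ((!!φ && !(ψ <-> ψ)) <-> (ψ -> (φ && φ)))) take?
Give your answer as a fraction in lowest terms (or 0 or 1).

3/5

!φ = !4/5 = 1/5
ψ <-> !φ = 4/5 <-> 1/5 = 2/5
φ <-> φ = 4/5 <-> 4/5 = 1
(φ <-> φ) -> φ = 1 -> 4/5 = 4/5
(ψ <-> !φ) <-> ((φ <-> φ) -> φ) = 2/5 <-> 4/5 = 3/5
φ <-> ψ = 4/5 <-> 4/5 = 1
ψ -> ψ = 4/5 -> 4/5 = 1
(φ <-> ψ) && (ψ -> ψ) = 1 && 1 = 1
!φ = !4/5 = 1/5
!φ -> φ = 1/5 -> 4/5 = 1
((φ <-> ψ) && (ψ -> ψ)) && (!φ -> φ) = 1 && 1 = 1
((ψ <-> !φ) <-> ((φ <-> φ) -> φ)) <-> (((φ <-> ψ) && (ψ -> ψ)) && (!φ -> φ)) = 3/5 <-> 1 = 3/5
!ψ = !4/5 = 1/5
φ <-> ψ = 4/5 <-> 4/5 = 1
!ψ && (φ <-> ψ) = 1/5 && 1 = 1/5
!(!ψ && (φ <-> ψ)) = !1/5 = 4/5
!φ = !4/5 = 1/5
!!φ = !1/5 = 4/5
ψ <-> ψ = 4/5 <-> 4/5 = 1
!(ψ <-> ψ) = !1 = 0
!!φ && !(ψ <-> ψ) = 4/5 && 0 = 0
φ && φ = 4/5 && 4/5 = 4/5
ψ -> (φ && φ) = 4/5 -> 4/5 = 1
(!!φ && !(ψ <-> ψ)) <-> (ψ -> (φ && φ)) = 0 <-> 1 = 0
!(!ψ && (φ <-> ψ)) <-> ((!!φ && !(ψ <-> ψ)) <-> (ψ -> (φ && φ))) = 4/5 <-> 0 = 1/5
(((ψ <-> !φ) <-> ((φ <-> φ) -> φ)) <-> (((φ <-> ψ) && (ψ -> ψ)) && (!φ -> φ))) -> (!(!ψ && (φ <-> ψ)) <-> ((!!φ && !(ψ <-> ψ)) <-> (ψ -> (φ && φ)))) = 3/5 -> 1/5 = 3/5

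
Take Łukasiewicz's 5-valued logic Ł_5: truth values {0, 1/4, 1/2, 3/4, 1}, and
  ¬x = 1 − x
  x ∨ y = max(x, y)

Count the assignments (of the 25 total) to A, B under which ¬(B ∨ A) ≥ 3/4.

value 1: 1 assignment (counts)
value 3/4: 3 assignments (counts)
value 1/2: 5 assignments
value 1/4: 7 assignments
value 0: 9 assignments
So 4 of the 25 assignments meet the threshold.

4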